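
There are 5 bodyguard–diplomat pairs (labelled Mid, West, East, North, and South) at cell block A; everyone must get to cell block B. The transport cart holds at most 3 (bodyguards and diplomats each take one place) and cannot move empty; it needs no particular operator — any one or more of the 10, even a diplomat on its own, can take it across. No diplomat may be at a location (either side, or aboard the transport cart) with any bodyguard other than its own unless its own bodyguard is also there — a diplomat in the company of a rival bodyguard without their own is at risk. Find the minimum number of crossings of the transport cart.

Counting alone: each trip to cell block B takes at most 3 across and each return brings at least 1 back, so after t trips out (and t−1 returns) at most 3t − (t−1) of the 10 are across; that first reaches 10 at t = 5, so at least 9 crossings are needed.
The safety rule pushes this higher. Following every safe sequence of crossings, the most of the 10 that can be at cell block B as the transport cart arrives there on crossing 9 is 9 — never all 10.
So no plan with fewer than 11 crossings exists, and this one achieves 11:
1. bodyguard Mid and diplomat Mid cross → cell block B.
2. bodyguard Mid crosses ← cell block A.
3. diplomat East, diplomat North, and diplomat West cross → cell block B.
4. diplomat Mid crosses ← cell block A.
5. bodyguard East, bodyguard North, and bodyguard West cross → cell block B.
6. bodyguard West and diplomat West cross ← cell block A.
7. bodyguard Mid, bodyguard South, and bodyguard West cross → cell block B.
8. diplomat East crosses ← cell block A.
9. diplomat Mid and diplomat West cross → cell block B.
10. diplomat Mid crosses ← cell block A.
11. diplomat East, diplomat Mid, and diplomat South cross → cell block B.

11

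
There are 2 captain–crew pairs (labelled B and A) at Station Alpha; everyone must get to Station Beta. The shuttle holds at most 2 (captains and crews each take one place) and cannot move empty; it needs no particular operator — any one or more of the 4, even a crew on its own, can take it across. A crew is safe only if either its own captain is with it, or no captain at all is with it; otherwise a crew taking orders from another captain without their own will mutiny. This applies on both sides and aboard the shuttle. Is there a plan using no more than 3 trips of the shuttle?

No

Counting alone: each trip to Station Beta takes at most 2 across and each return brings at least 1 back, so after t trips out (and t−1 returns) at most 2t − (t−1) of the 4 are across; that first reaches 4 at t = 3, so at least 5 crossings are needed.
Since 3 < 5, 3 crossings cannot be enough. (The shortest complete plan in fact takes 5:)
1. captain B and crew B cross → Station Beta.
2. captain B crosses ← Station Alpha.
3. captain A and captain B cross → Station Beta.
4. captain A crosses ← Station Alpha.
5. captain A and crew A cross → Station Beta.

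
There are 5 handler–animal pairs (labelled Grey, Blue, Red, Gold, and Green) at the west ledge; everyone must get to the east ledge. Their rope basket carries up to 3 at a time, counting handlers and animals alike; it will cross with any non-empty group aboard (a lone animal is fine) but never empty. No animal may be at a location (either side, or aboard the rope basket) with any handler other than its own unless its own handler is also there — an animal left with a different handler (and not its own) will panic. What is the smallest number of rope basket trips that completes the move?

Counting alone: each trip to the east ledge takes at most 3 across and each return brings at least 1 back, so after t trips out (and t−1 returns) at most 3t − (t−1) of the 10 are across; that first reaches 10 at t = 5, so at least 9 crossings are needed.
The safety rule pushes this higher. Following every safe sequence of crossings, the most of the 10 that can be at the east ledge as the rope basket arrives there on crossing 9 is 9 — never all 10.
So no plan with fewer than 11 crossings exists, and this one achieves 11:
1. animal Grey and handler Grey cross → the east ledge.
2. handler Grey crosses ← the west ledge.
3. animal Blue, animal Gold, and animal Red cross → the east ledge.
4. animal Grey crosses ← the west ledge.
5. handler Blue, handler Gold, and handler Red cross → the east ledge.
6. animal Blue and handler Blue cross ← the west ledge.
7. handler Blue, handler Green, and handler Grey cross → the east ledge.
8. animal Red crosses ← the west ledge.
9. animal Blue and animal Grey cross → the east ledge.
10. animal Grey crosses ← the west ledge.
11. animal Green, animal Grey, and animal Red cross → the east ledge.

11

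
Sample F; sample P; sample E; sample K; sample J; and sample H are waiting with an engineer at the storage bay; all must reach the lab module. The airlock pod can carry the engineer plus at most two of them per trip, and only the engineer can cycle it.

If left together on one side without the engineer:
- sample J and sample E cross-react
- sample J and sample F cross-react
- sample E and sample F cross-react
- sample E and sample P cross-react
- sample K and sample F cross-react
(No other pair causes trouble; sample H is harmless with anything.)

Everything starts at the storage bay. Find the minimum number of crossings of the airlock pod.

Counting alone: the engineer can take at most 2 across per trip to the lab module, so moving all 6 needs at least 3 loaded trips out, with a return between consecutive ones — at least 5 crossings.
The safety rule pushes this higher. Following every safe sequence of crossings, the most of the 6 that can be at the lab module as the airlock pod arrives there on crossings 5, 7 is 4, 5 respectively — never all 6.
So no plan with fewer than 9 crossings exists, and this one achieves 9:
1. Engineer goes to the lab module with sample E and sample F.
2. Engineer goes back to the storage bay with sample F.
3. Engineer goes to the lab module with sample F and sample P.
4. Engineer goes back to the storage bay with sample E.
5. Engineer goes to the lab module with sample E and sample H.
6. Engineer goes back to the storage bay with sample E.
7. Engineer goes to the lab module with sample J and sample K.
8. Engineer goes back to the storage bay with sample F.
9. Engineer goes to the lab module with sample E and sample F.

9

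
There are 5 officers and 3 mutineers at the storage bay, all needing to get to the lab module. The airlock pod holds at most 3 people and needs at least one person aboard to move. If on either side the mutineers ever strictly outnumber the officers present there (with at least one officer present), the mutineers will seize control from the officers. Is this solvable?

Yes

1. 2 mutineers → the lab module.  (the storage bay: 5O 1M; the lab module: 0O 2M)
2. 1 mutineer ← the storage bay.  (the storage bay: 5O 2M; the lab module: 0O 1M)
3. 2 officers and 1 mutineer → the lab module.  (the storage bay: 3O 1M; the lab module: 2O 2M)
4. 1 mutineer ← the storage bay.  (the storage bay: 3O 2M; the lab module: 2O 1M)
5. 1 officer and 2 mutineers → the lab module.  (the storage bay: 2O 0M; the lab module: 3O 3M)
6. 1 mutineer ← the storage bay.  (the storage bay: 2O 1M; the lab module: 3O 2M)
7. 2 officers and 1 mutineer → the lab module.  (the storage bay: 0O 0M; the lab module: 5O 3M)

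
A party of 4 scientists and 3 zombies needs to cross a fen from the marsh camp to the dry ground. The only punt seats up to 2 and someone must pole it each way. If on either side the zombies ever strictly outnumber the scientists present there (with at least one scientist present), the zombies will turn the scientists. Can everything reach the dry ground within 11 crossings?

Yes — this plan uses 11 crossings (≤ 11):
1. 2 zombies → the dry ground.  (the marsh camp: 4S 1Z; the dry ground: 0S 2Z)
2. 1 zombie ← the marsh camp.  (the marsh camp: 4S 2Z; the dry ground: 0S 1Z)
3. 2 zombies → the dry ground.  (the marsh camp: 4S 0Z; the dry ground: 0S 3Z)
4. 1 zombie ← the marsh camp.  (the marsh camp: 4S 1Z; the dry ground: 0S 2Z)
5. 2 scientists → the dry ground.  (the marsh camp: 2S 1Z; the dry ground: 2S 2Z)
6. 1 zombie ← the marsh camp.  (the marsh camp: 2S 2Z; the dry ground: 2S 1Z)
7. 1 scientist and 1 zombie → the dry ground.  (the marsh camp: 1S 1Z; the dry ground: 3S 2Z)
8. 1 scientist ← the marsh camp.  (the marsh camp: 2S 1Z; the dry ground: 2S 2Z)
9. 1 scientist and 1 zombie → the dry ground.  (the marsh camp: 1S 0Z; the dry ground: 3S 3Z)
10. 1 zombie ← the marsh camp.  (the marsh camp: 1S 1Z; the dry ground: 3S 2Z)
11. 1 scientist and 1 zombie → the dry ground.  (the marsh camp: 0S 0Z; the dry ground: 4S 3Z)

Yes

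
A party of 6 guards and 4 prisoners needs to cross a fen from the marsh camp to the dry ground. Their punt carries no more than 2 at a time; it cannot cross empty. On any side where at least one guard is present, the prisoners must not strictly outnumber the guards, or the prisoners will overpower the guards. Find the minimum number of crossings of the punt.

Counting alone: each trip to the dry ground takes at most 2 across and each return brings at least 1 back, so after t trips out (and t−1 returns) at most 2t − (t−1) of the 10 are across; that first reaches 10 at t = 9, so at least 17 crossings are needed.
The plan below uses exactly 17 crossings, so it is optimal:
1. 2 prisoners → the dry ground.  (the marsh camp: 6G 2P; the dry ground: 0G 2P)
2. 1 prisoner ← the marsh camp.  (the marsh camp: 6G 3P; the dry ground: 0G 1P)
3. 2 prisoners → the dry ground.  (the marsh camp: 6G 1P; the dry ground: 0G 3P)
4. 1 prisoner ← the marsh camp.  (the marsh camp: 6G 2P; the dry ground: 0G 2P)
5. 2 guards → the dry ground.  (the marsh camp: 4G 2P; the dry ground: 2G 2P)
6. 1 prisoner ← the marsh camp.  (the marsh camp: 4G 3P; the dry ground: 2G 1P)
7. 1 guard and 1 prisoner → the dry ground.  (the marsh camp: 3G 2P; the dry ground: 3G 2P)
8. 1 prisoner ← the marsh camp.  (the marsh camp: 3G 3P; the dry ground: 3G 1P)
9. 2 prisoners → the dry ground.  (the marsh camp: 3G 1P; the dry ground: 3G 3P)
10. 1 prisoner ← the marsh camp.  (the marsh camp: 3G 2P; the dry ground: 3G 2P)
11. 1 guard and 1 prisoner → the dry ground.  (the marsh camp: 2G 1P; the dry ground: 4G 3P)
12. 1 prisoner ← the marsh camp.  (the marsh camp: 2G 2P; the dry ground: 4G 2P)
13. 2 prisoners → the dry ground.  (the marsh camp: 2G 0P; the dry ground: 4G 4P)
14. 1 prisoner ← the marsh camp.  (the marsh camp: 2G 1P; the dry ground: 4G 3P)
15. 1 guard and 1 prisoner → the dry ground.  (the marsh camp: 1G 0P; the dry ground: 5G 4P)
16. 1 prisoner ← the marsh camp.  (the marsh camp: 1G 1P; the dry ground: 5G 3P)
17. 1 guard and 1 prisoner → the dry ground.  (the marsh camp: 0G 0P; the dry ground: 6G 4P)

17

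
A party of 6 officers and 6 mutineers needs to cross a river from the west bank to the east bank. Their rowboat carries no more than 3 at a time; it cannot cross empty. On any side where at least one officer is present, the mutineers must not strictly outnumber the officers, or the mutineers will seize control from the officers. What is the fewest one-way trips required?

Following every safe sequence of crossings from the start, the most of the 12 that can be at the east bank as the rowboat arrives there on crossings 1, 3, 5 is 3, 5, 6 respectively; the best ever achieved is 6 of 12.
From crossing 7 on, no configuration arises that was not already reachable earlier: only 17 distinct safe configurations (who is on which side, and where the rowboat is) can ever be reached, none of them has everyone across, and every continuation just revisits them. They are: 0 officers + 0 mutineers across (rowboat back at the start); 0 officers + 1 mutineer across (rowboat there); 0 officers + 1 mutineer across (rowboat back at the start); 0 officers + 2 mutineers across (rowboat there); 0 officers + 2 mutineers across (rowboat back at the start); 0 officers + 3 mutineers across (rowboat there); 0 officers + 3 mutineers across (rowboat back at the start); 0 officers + 4 mutineers across (rowboat there); 0 officers + 4 mutineers across (rowboat back at the start); 0 officers + 5 mutineers across (rowboat there); 0 officers + 5 mutineers across (rowboat back at the start); 0 officers + 6 mutineers across (rowboat there); 1 officer + 1 mutineer across (rowboat there); 1 officer + 1 mutineer across (rowboat back at the start); 2 officers + 2 mutineers across (rowboat there); 2 officers + 2 mutineers across (rowboat back at the start); 3 officers + 3 mutineers across (rowboat there). So no valid plan exists.

impossible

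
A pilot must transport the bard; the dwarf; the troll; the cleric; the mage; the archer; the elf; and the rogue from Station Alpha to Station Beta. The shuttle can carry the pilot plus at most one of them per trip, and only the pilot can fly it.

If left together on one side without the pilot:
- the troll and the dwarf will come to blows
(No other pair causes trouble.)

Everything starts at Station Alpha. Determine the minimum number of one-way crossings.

Counting alone: the pilot can take at most 1 across per trip to Station Beta, so moving all 8 needs at least 8 loaded trips out, with a return between consecutive ones — at least 15 crossings.
The plan below uses exactly 15 crossings, so it is optimal:
1. Pilot goes to Station Beta with the dwarf.  [Station Alpha: the archer, the bard, the cleric, the elf, the mage, the rogue, the troll | Station Beta: the dwarf]
2. Pilot goes back to Station Alpha alone.  [Station Alpha: the archer, the bard, the cleric, the elf, the mage, the rogue, the troll | Station Beta: the dwarf]
3. Pilot goes to Station Beta with the bard.  [Station Alpha: the archer, the cleric, the elf, the mage, the rogue, the troll | Station Beta: the bard, the dwarf]
4. Pilot goes back to Station Alpha alone.  [Station Alpha: the archer, the cleric, the elf, the mage, the rogue, the troll | Station Beta: the bard, the dwarf]
5. Pilot goes to Station Beta with the cleric.  [Station Alpha: the archer, the elf, the mage, the rogue, the troll | Station Beta: the bard, the cleric, the dwarf]
6. Pilot goes back to Station Alpha alone.  [Station Alpha: the archer, the elf, the mage, the rogue, the troll | Station Beta: the bard, the cleric, the dwarf]
7. Pilot goes to Station Beta with the mage.  [Station Alpha: the archer, the elf, the rogue, the troll | Station Beta: the bard, the cleric, the dwarf, the mage]
8. Pilot goes back to Station Alpha alone.  [Station Alpha: the archer, the elf, the rogue, the troll | Station Beta: the bard, the cleric, the dwarf, the mage]
9. Pilot goes to Station Beta with the archer.  [Station Alpha: the elf, the rogue, the troll | Station Beta: the archer, the bard, the cleric, the dwarf, the mage]
10. Pilot goes back to Station Alpha alone.  [Station Alpha: the elf, the rogue, the troll | Station Beta: the archer, the bard, the cleric, the dwarf, the mage]
11. Pilot goes to Station Beta with the elf.  [Station Alpha: the rogue, the troll | Station Beta: the archer, the bard, the cleric, the dwarf, the elf, the mage]
12. Pilot goes back to Station Alpha alone.  [Station Alpha: the rogue, the troll | Station Beta: the archer, the bard, the cleric, the dwarf, the elf, the mage]
13. Pilot goes to Station Beta with the rogue.  [Station Alpha: the troll | Station Beta: the archer, the bard, the cleric, the dwarf, the elf, the mage, the rogue]
14. Pilot goes back to Station Alpha alone.  [Station Alpha: the troll | Station Beta: the archer, the bard, the cleric, the dwarf, the elf, the mage, the rogue]
15. Pilot goes to Station Beta with the troll.  [Station Alpha: — | Station Beta: the archer, the bard, the cleric, the dwarf, the elf, the mage, the rogue, the troll]

15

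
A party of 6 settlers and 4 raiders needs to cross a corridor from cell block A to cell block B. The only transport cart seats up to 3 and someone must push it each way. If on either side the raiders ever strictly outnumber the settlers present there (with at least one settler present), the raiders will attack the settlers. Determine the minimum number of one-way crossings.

Counting alone: each trip to cell block B takes at most 3 across and each return brings at least 1 back, so after t trips out (and t−1 returns) at most 3t − (t−1) of the 10 are across; that first reaches 10 at t = 5, so at least 9 crossings are needed.
The plan below uses exactly 9 crossings, so it is optimal:
1. 2 raiders → cell block B.  (cell block A: 6S 2R; cell block B: 0S 2R)
2. 1 raider ← cell block A.  (cell block A: 6S 3R; cell block B: 0S 1R)
3. 3 raiders → cell block B.  (cell block A: 6S 0R; cell block B: 0S 4R)
4. 1 raider ← cell block A.  (cell block A: 6S 1R; cell block B: 0S 3R)
5. 3 settlers → cell block B.  (cell block A: 3S 1R; cell block B: 3S 3R)
6. 1 raider ← cell block A.  (cell block A: 3S 2R; cell block B: 3S 2R)
7. 1 settler and 2 raiders → cell block B.  (cell block A: 2S 0R; cell block B: 4S 4R)
8. 1 raider ← cell block A.  (cell block A: 2S 1R; cell block B: 4S 3R)
9. 2 settlers and 1 raider → cell block B.  (cell block A: 0S 0R; cell block B: 6S 4R)

9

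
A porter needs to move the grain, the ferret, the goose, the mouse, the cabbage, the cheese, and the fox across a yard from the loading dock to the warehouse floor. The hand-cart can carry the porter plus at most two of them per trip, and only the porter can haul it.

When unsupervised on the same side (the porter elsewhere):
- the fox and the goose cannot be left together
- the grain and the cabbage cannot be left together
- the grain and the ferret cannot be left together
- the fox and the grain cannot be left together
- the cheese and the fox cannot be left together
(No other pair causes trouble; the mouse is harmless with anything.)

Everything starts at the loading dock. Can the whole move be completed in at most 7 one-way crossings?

Counting alone: the porter can take at most 2 across per trip to the warehouse floor, so moving all 7 needs at least 4 loaded trips out, with a return between consecutive ones — at least 7 crossings.
The safety rule pushes this higher. Following every safe sequence of crossings, the most of the 7 that can be at the warehouse floor as the hand-cart arrives there on crossing 7 is 6 — never all 7.
So the move cannot be finished within 7 crossings. (The shortest complete plan takes 9:)
1. Porter goes to the warehouse floor with the fox and the grain.
2. Porter goes back to the loading dock with the grain.
3. Porter goes to the warehouse floor with the ferret and the grain.
4. Porter goes back to the loading dock with the grain.
5. Porter goes to the warehouse floor with the cabbage and the mouse.
6. Porter goes back to the loading dock alone.
7. Porter goes to the warehouse floor with the cheese and the goose.
8. Porter goes back to the loading dock with the fox.
9. Porter goes to the warehouse floor with the fox and the grain.

No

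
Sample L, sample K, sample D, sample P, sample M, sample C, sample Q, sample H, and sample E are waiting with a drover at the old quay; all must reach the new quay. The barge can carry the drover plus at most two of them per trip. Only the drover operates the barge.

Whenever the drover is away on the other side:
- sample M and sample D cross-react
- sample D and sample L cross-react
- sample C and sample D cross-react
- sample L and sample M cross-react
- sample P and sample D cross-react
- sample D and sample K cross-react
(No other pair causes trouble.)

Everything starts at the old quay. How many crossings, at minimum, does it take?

15

Counting alone: the drover can take at most 2 across per trip to the new quay, so moving all 9 needs at least 5 loaded trips out, with a return between consecutive ones — at least 9 crossings.
The safety rule pushes this higher. Following every safe sequence of crossings, the most of the 9 that can be at the new quay as the barge arrives there on crossings 9, 11, 13 is 6, 7, 8 respectively — never all 9.
So no plan with fewer than 15 crossings exists, and this one achieves 15:
1. Drover goes to the new quay with sample D and sample L.
2. Drover goes back to the old quay with sample L.
3. Drover goes to the new quay with sample K and sample L.
4. Drover goes back to the old quay with sample D.
5. Drover goes to the new quay with sample D and sample P.
6. Drover goes back to the old quay with sample D.
7. Drover goes to the new quay with sample C and sample D.
8. Drover goes back to the old quay with sample D.
9. Drover goes to the new quay with sample D and sample Q.
10. Drover goes back to the old quay with sample D.
11. Drover goes to the new quay with sample D and sample H.
12. Drover goes back to the old quay with sample D.
13. Drover goes to the new quay with sample D and sample E.
14. Drover goes back to the old quay with sample D.
15. Drover goes to the new quay with sample D and sample M.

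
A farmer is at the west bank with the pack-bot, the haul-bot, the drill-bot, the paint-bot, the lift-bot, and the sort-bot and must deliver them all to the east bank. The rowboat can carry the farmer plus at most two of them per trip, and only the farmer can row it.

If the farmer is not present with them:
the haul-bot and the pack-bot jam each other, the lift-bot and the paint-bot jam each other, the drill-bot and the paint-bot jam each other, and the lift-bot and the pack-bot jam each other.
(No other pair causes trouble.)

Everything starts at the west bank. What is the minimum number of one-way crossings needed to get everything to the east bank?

7

Counting alone: the farmer can take at most 2 across per trip to the east bank, so moving all 6 needs at least 3 loaded trips out, with a return between consecutive ones — at least 5 crossings.
The safety rule pushes this higher. Following every safe sequence of crossings, the most of the 6 that can be at the east bank as the rowboat arrives there on crossing 5 is 5 — never all 6.
So no plan with fewer than 7 crossings exists, and this one achieves 7:
1. Farmer goes to the east bank with the pack-bot and the paint-bot.
2. Farmer goes back to the west bank alone.
3. Farmer goes to the east bank with the drill-bot and the haul-bot.
4. Farmer goes back to the west bank with the pack-bot and the paint-bot.
5. Farmer goes to the east bank with the lift-bot and the sort-bot.
6. Farmer goes back to the west bank alone.
7. Farmer goes to the east bank with the pack-bot and the paint-bot.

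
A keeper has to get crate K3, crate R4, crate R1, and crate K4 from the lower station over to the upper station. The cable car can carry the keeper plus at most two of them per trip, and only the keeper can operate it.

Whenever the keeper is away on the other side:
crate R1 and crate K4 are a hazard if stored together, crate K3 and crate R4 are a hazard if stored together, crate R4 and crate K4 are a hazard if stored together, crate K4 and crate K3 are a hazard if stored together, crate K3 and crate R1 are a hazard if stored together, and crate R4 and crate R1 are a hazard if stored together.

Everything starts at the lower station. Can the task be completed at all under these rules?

Whatever the first load, the items left behind include a forbidden pair without the keeper. No opening move is safe, so no plan exists.

No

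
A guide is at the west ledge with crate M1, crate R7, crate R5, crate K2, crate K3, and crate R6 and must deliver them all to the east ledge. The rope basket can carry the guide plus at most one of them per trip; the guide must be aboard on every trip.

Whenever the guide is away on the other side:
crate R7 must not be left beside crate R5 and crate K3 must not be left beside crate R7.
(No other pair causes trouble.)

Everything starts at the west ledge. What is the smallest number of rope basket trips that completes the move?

13

Counting alone: the guide can take at most 1 across per trip to the east ledge, so moving all 6 needs at least 6 loaded trips out, with a return between consecutive ones — at least 11 crossings.
The safety rule pushes this higher. Following every safe sequence of crossings, the most of the 6 that can be at the east ledge as the rope basket arrives there on crossing 11 is 5 — never all 6.
So no plan with fewer than 13 crossings exists, and this one achieves 13:
1. Guide goes to the east ledge with crate R7.
2. Guide goes back to the west ledge alone.
3. Guide goes to the east ledge with crate M1.
4. Guide goes back to the west ledge alone.
5. Guide goes to the east ledge with crate R5.
6. Guide goes back to the west ledge with crate R7.
7. Guide goes to the east ledge with crate K3.
8. Guide goes back to the west ledge alone.
9. Guide goes to the east ledge with crate K2.
10. Guide goes back to the west ledge alone.
11. Guide goes to the east ledge with crate R6.
12. Guide goes back to the west ledge alone.
13. Guide goes to the east ledge with crate R7.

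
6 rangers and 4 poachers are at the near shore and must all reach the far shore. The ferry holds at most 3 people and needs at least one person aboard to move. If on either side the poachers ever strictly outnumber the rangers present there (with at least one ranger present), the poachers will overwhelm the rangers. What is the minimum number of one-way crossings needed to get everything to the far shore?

Counting alone: each trip to the far shore takes at most 3 across and each return brings at least 1 back, so after t trips out (and t−1 returns) at most 3t − (t−1) of the 10 are across; that first reaches 10 at t = 5, so at least 9 crossings are needed.
The plan below uses exactly 9 crossings, so it is optimal:
1. 2 poachers → the far shore.  (the near shore: 6R 2P; the far shore: 0R 2P)
2. 1 poacher ← the near shore.  (the near shore: 6R 3P; the far shore: 0R 1P)
3. 3 poachers → the far shore.  (the near shore: 6R 0P; the far shore: 0R 4P)
4. 1 poacher ← the near shore.  (the near shore: 6R 1P; the far shore: 0R 3P)
5. 3 rangers → the far shore.  (the near shore: 3R 1P; the far shore: 3R 3P)
6. 1 poacher ← the near shore.  (the near shore: 3R 2P; the far shore: 3R 2P)
7. 1 ranger and 2 poachers → the far shore.  (the near shore: 2R 0P; the far shore: 4R 4P)
8. 1 poacher ← the near shore.  (the near shore: 2R 1P; the far shore: 4R 3P)
9. 2 rangers and 1 poacher → the far shore.  (the near shore: 0R 0P; the far shore: 6R 4P)

9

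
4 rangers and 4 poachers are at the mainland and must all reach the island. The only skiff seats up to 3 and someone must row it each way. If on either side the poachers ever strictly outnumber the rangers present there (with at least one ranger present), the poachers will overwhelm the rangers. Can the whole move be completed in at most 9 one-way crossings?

Yes — this plan uses 9 crossings (≤ 9):
1. 2 poachers → the island.  (the mainland: 4R 2P; the island: 0R 2P)
2. 1 poacher ← the mainland.  (the mainland: 4R 3P; the island: 0R 1P)
3. 3 poachers → the island.  (the mainland: 4R 0P; the island: 0R 4P)
4. 1 poacher ← the mainland.  (the mainland: 4R 1P; the island: 0R 3P)
5. 3 rangers → the island.  (the mainland: 1R 1P; the island: 3R 3P)
6. 1 ranger and 1 poacher ← the mainland.  (the mainland: 2R 2P; the island: 2R 2P)
7. 2 rangers → the island.  (the mainland: 0R 2P; the island: 4R 2P)
8. 1 poacher ← the mainland.  (the mainland: 0R 3P; the island: 4R 1P)
9. 3 poachers → the island.  (the mainland: 0R 0P; the island: 4R 4P)

Yes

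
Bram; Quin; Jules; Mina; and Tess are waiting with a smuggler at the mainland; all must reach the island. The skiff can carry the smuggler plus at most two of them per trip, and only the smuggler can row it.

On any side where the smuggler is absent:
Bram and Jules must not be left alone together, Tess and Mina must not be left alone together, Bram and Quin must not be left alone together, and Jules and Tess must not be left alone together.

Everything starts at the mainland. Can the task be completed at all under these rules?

1. Smuggler goes to the island with Bram and Tess.
2. Smuggler goes back to the mainland alone.
3. Smuggler goes to the island with Quin.
4. Smuggler goes back to the mainland with Bram.
5. Smuggler goes to the island with Jules and Mina.
6. Smuggler goes back to the mainland with Tess.
7. Smuggler goes to the island with Bram and Tess.

Yes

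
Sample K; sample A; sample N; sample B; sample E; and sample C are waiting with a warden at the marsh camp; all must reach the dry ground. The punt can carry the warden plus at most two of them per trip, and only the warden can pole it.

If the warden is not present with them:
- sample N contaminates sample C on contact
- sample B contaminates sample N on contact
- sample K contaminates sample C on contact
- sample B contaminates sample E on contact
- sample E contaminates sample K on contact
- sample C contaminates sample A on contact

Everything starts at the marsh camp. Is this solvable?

Whatever the first load, the items left behind include a forbidden pair without the warden. No opening move is safe, so no plan exists.

No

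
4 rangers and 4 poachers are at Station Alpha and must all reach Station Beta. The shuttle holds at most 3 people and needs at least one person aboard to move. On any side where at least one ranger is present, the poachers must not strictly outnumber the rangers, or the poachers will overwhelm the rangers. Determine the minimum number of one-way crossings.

Counting alone: each trip to Station Beta takes at most 3 across and each return brings at least 1 back, so after t trips out (and t−1 returns) at most 3t − (t−1) of the 8 are across; that first reaches 8 at t = 4, so at least 7 crossings are needed.
The safety rule pushes this higher. Following every safe sequence of crossings, the most of the 8 that can be at Station Beta as the shuttle arrives there on crossing 7 is 7 — never all 8.
So no plan with fewer than 9 crossings exists, and this one achieves 9:
1. 2 poachers → Station Beta.  (Station Alpha: 4R 2P; Station Beta: 0R 2P)
2. 1 poacher ← Station Alpha.  (Station Alpha: 4R 3P; Station Beta: 0R 1P)
3. 3 poachers → Station Beta.  (Station Alpha: 4R 0P; Station Beta: 0R 4P)
4. 1 poacher ← Station Alpha.  (Station Alpha: 4R 1P; Station Beta: 0R 3P)
5. 3 rangers → Station Beta.  (Station Alpha: 1R 1P; Station Beta: 3R 3P)
6. 1 ranger and 1 poacher ← Station Alpha.  (Station Alpha: 2R 2P; Station Beta: 2R 2P)
7. 2 rangers → Station Beta.  (Station Alpha: 0R 2P; Station Beta: 4R 2P)
8. 1 poacher ← Station Alpha.  (Station Alpha: 0R 3P; Station Beta: 4R 1P)
9. 3 poachers → Station Beta.  (Station Alpha: 0R 0P; Station Beta: 4R 4P)

9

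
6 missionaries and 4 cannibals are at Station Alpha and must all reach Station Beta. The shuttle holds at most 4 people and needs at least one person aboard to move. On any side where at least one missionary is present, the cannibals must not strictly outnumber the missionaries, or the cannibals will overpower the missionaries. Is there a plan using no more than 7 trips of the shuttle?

Yes — this plan uses 5 crossings (≤ 7):
1. 4 cannibals → Station Beta.  (Station Alpha: 6M 0C; Station Beta: 0M 4C)
2. 1 cannibal ← Station Alpha.  (Station Alpha: 6M 1C; Station Beta: 0M 3C)
3. 4 missionaries → Station Beta.  (Station Alpha: 2M 1C; Station Beta: 4M 3C)
4. 1 cannibal ← Station Alpha.  (Station Alpha: 2M 2C; Station Beta: 4M 2C)
5. 2 missionaries and 2 cannibals → Station Beta.  (Station Alpha: 0M 0C; Station Beta: 6M 4C)

Yes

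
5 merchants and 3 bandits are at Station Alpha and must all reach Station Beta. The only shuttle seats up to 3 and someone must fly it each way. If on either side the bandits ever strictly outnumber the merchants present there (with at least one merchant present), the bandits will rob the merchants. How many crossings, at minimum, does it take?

7

Counting alone: each trip to Station Beta takes at most 3 across and each return brings at least 1 back, so after t trips out (and t−1 returns) at most 3t − (t−1) of the 8 are across; that first reaches 8 at t = 4, so at least 7 crossings are needed.
The plan below uses exactly 7 crossings, so it is optimal:
1. 2 bandits → Station Beta.  (Station Alpha: 5M 1B; Station Beta: 0M 2B)
2. 1 bandit ← Station Alpha.  (Station Alpha: 5M 2B; Station Beta: 0M 1B)
3. 2 merchants and 1 bandit → Station Beta.  (Station Alpha: 3M 1B; Station Beta: 2M 2B)
4. 1 bandit ← Station Alpha.  (Station Alpha: 3M 2B; Station Beta: 2M 1B)
5. 1 merchant and 2 bandits → Station Beta.  (Station Alpha: 2M 0B; Station Beta: 3M 3B)
6. 1 bandit ← Station Alpha.  (Station Alpha: 2M 1B; Station Beta: 3M 2B)
7. 2 merchants and 1 bandit → Station Beta.  (Station Alpha: 0M 0B; Station Beta: 5M 3B)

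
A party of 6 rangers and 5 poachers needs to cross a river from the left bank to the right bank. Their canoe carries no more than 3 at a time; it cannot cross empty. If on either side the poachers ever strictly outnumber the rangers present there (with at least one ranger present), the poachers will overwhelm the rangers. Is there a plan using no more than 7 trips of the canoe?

No

Counting alone: each trip to the right bank takes at most 3 across and each return brings at least 1 back, so after t trips out (and t−1 returns) at most 3t − (t−1) of the 11 are across; that first reaches 11 at t = 5, so at least 9 crossings are needed.
Since 7 < 9, 7 crossings cannot be enough. (The shortest complete plan in fact takes 9:)
1. 3 poachers → the right bank.  (the left bank: 6R 2P; the right bank: 0R 3P)
2. 1 poacher ← the left bank.  (the left bank: 6R 3P; the right bank: 0R 2P)
3. 3 rangers → the right bank.  (the left bank: 3R 3P; the right bank: 3R 2P)
4. 1 ranger ← the left bank.  (the left bank: 4R 3P; the right bank: 2R 2P)
5. 2 rangers and 1 poacher → the right bank.  (the left bank: 2R 2P; the right bank: 4R 3P)
6. 1 ranger ← the left bank.  (the left bank: 3R 2P; the right bank: 3R 3P)
7. 2 rangers and 1 poacher → the right bank.  (the left bank: 1R 1P; the right bank: 5R 4P)
8. 1 ranger ← the left bank.  (the left bank: 2R 1P; the right bank: 4R 4P)
9. 2 rangers and 1 poacher → the right bank.  (the left bank: 0R 0P; the right bank: 6R 5P)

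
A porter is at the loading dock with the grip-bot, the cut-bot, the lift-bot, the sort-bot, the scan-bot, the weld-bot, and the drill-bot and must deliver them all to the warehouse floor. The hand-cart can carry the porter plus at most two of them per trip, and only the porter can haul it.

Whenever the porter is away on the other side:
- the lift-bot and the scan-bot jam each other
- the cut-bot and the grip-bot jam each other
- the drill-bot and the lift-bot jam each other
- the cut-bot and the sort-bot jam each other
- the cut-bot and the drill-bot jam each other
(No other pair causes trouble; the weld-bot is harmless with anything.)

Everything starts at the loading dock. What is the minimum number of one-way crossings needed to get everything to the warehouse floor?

9

Counting alone: the porter can take at most 2 across per trip to the warehouse floor, so moving all 7 needs at least 4 loaded trips out, with a return between consecutive ones — at least 7 crossings.
The safety rule pushes this higher. Following every safe sequence of crossings, the most of the 7 that can be at the warehouse floor as the hand-cart arrives there on crossing 7 is 6 — never all 7.
So no plan with fewer than 9 crossings exists, and this one achieves 9:
1. Porter goes to the warehouse floor with the cut-bot and the lift-bot.  [the loading dock: the drill-bot, the grip-bot, the scan-bot, the sort-bot, the weld-bot | the warehouse floor: the cut-bot, the lift-bot]
2. Porter goes back to the loading dock alone.  [the loading dock: the drill-bot, the grip-bot, the scan-bot, the sort-bot, the weld-bot | the warehouse floor: the cut-bot, the lift-bot]
3. Porter goes to the warehouse floor with the grip-bot.  [the loading dock: the drill-bot, the scan-bot, the sort-bot, the weld-bot | the warehouse floor: the cut-bot, the grip-bot, the lift-bot]
4. Porter goes back to the loading dock with the cut-bot.  [the loading dock: the cut-bot, the drill-bot, the scan-bot, the sort-bot, the weld-bot | the warehouse floor: the grip-bot, the lift-bot]
5. Porter goes to the warehouse floor with the drill-bot and the sort-bot.  [the loading dock: the cut-bot, the scan-bot, the weld-bot | the warehouse floor: the drill-bot, the grip-bot, the lift-bot, the sort-bot]
6. Porter goes back to the loading dock with the lift-bot.  [the loading dock: the cut-bot, the lift-bot, the scan-bot, the weld-bot | the warehouse floor: the drill-bot, the grip-bot, the sort-bot]
7. Porter goes to the warehouse floor with the scan-bot and the weld-bot.  [the loading dock: the cut-bot, the lift-bot | the warehouse floor: the drill-bot, the grip-bot, the scan-bot, the sort-bot, the weld-bot]
8. Porter goes back to the loading dock alone.  [the loading dock: the cut-bot, the lift-bot | the warehouse floor: the drill-bot, the grip-bot, the scan-bot, the sort-bot, the weld-bot]
9. Porter goes to the warehouse floor with the cut-bot and the lift-bot.  [the loading dock: — | the warehouse floor: the cut-bot, the drill-bot, the grip-bot, the lift-bot, the scan-bot, the sort-bot, the weld-bot]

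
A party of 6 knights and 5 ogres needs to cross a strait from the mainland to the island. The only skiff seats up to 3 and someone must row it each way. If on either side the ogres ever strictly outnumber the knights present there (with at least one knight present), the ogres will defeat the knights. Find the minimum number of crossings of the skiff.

9

Counting alone: each trip to the island takes at most 3 across and each return brings at least 1 back, so after t trips out (and t−1 returns) at most 3t − (t−1) of the 11 are across; that first reaches 11 at t = 5, so at least 9 crossings are needed.
The plan below uses exactly 9 crossings, so it is optimal:
1. 3 ogres → the island.  (the mainland: 6K 2O; the island: 0K 3O)
2. 1 ogre ← the mainland.  (the mainland: 6K 3O; the island: 0K 2O)
3. 3 knights → the island.  (the mainland: 3K 3O; the island: 3K 2O)
4. 1 knight ← the mainland.  (the mainland: 4K 3O; the island: 2K 2O)
5. 2 knights and 1 ogre → the island.  (the mainland: 2K 2O; the island: 4K 3O)
6. 1 knight ← the mainland.  (the mainland: 3K 2O; the island: 3K 3O)
7. 2 knights and 1 ogre → the island.  (the mainland: 1K 1O; the island: 5K 4O)
8. 1 knight ← the mainland.  (the mainland: 2K 1O; the island: 4K 4O)
9. 2 knights and 1 ogre → the island.  (the mainland: 0K 0O; the island: 6K 5O)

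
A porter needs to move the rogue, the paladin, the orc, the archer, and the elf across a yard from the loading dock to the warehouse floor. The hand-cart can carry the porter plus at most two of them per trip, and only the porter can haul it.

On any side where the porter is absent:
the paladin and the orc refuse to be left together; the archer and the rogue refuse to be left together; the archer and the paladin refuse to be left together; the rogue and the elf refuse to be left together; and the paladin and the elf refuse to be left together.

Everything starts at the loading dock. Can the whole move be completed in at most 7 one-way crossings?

Yes — this plan uses 7 crossings (≤ 7):
1. Porter goes to the warehouse floor with the paladin and the rogue.
2. Porter goes back to the loading dock alone.
3. Porter goes to the warehouse floor with the orc.
4. Porter goes back to the loading dock with the paladin.
5. Porter goes to the warehouse floor with the archer and the elf.
6. Porter goes back to the loading dock with the rogue.
7. Porter goes to the warehouse floor with the paladin and the rogue.

Yes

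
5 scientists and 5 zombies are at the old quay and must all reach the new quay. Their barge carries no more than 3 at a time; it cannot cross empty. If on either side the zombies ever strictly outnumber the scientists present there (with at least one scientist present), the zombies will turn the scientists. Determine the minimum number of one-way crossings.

11

Counting alone: each trip to the new quay takes at most 3 across and each return brings at least 1 back, so after t trips out (and t−1 returns) at most 3t − (t−1) of the 10 are across; that first reaches 10 at t = 5, so at least 9 crossings are needed.
The safety rule pushes this higher. Following every safe sequence of crossings, the most of the 10 that can be at the new quay as the barge arrives there on crossing 9 is 9 — never all 10.
So no plan with fewer than 11 crossings exists, and this one achieves 11:
1. 2 zombies → the new quay.  (the old quay: 5S 3Z; the new quay: 0S 2Z)
2. 1 zombie ← the old quay.  (the old quay: 5S 4Z; the new quay: 0S 1Z)
3. 3 zombies → the new quay.  (the old quay: 5S 1Z; the new quay: 0S 4Z)
4. 1 zombie ← the old quay.  (the old quay: 5S 2Z; the new quay: 0S 3Z)
5. 3 scientists → the new quay.  (the old quay: 2S 2Z; the new quay: 3S 3Z)
6. 1 scientist and 1 zombie ← the old quay.  (the old quay: 3S 3Z; the new quay: 2S 2Z)
7. 3 scientists → the new quay.  (the old quay: 0S 3Z; the new quay: 5S 2Z)
8. 1 zombie ← the old quay.  (the old quay: 0S 4Z; the new quay: 5S 1Z)
9. 2 zombies → the new quay.  (the old quay: 0S 2Z; the new quay: 5S 3Z)
10. 1 zombie ← the old quay.  (the old quay: 0S 3Z; the new quay: 5S 2Z)
11. 3 zombies → the new quay.  (the old quay: 0S 0Z; the new quay: 5S 5Z)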